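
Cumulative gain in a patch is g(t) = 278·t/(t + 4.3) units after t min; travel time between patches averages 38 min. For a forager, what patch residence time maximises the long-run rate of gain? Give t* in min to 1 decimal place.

By the marginal value theorem, leave when the instantaneous gain rate g'(t) equals the habitat-wide average g(t)/(T + t).
g'(t) = 278·4.3/(t + 4.3)². Setting 278·4.3/(t+4.3)² = 278t/[(t+4.3)(38+t)] gives 4.3(38+t) = t(t+4.3), so t² = 4.3×38 = 163.4.
t* = √163.4 = 12.78 min.

12.8 min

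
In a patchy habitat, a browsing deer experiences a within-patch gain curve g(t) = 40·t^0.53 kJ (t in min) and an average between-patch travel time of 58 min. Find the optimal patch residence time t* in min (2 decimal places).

65.40 min

By the marginal value theorem, leave when the instantaneous gain rate g'(t) equals the habitat-wide average g(t)/(T + t).
g'(t) = 0.53·40·t^-0.47. Setting 0.53·40·t^-0.47 = 40·t^0.53/(58+t) gives 0.53(58+t) = t, so 0.47·t = 0.53×58.
t* = 0.53×58/0.47 = 65.4 min.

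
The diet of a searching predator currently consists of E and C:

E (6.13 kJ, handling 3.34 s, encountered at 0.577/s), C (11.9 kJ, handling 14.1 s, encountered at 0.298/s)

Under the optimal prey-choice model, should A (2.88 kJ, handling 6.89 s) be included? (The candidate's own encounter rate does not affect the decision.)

No

Intake rate on the current diet: R = (0.577×6.13 + 0.298×11.9) / (1 + 0.577×3.34 + 0.298×14.1) = 7.083/7.129 = 0.9936 kJ/s.
Profitability of A: 2.88/6.89 = 0.418 kJ/s.
0.418 < 0.9936, so adding A would lower the average — exclude it.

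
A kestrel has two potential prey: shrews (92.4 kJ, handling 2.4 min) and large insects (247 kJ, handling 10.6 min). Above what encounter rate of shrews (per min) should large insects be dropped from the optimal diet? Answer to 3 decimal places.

The zero-one rule: include large insects iff E₂/h₂ > λE₁/(1+λh₁). Equality gives the switch point.
λE₁h₂ = E₂ + λE₂h₁ ⇒ λ = E₂/(E₁h₂ − E₂h₁) = 247/(979.4 − 592.8) = 0.6388 per min.

0.639 per min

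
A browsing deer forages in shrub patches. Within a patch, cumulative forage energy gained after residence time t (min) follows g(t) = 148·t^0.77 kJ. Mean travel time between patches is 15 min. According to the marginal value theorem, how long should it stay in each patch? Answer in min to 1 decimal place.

50.2 min

By the marginal value theorem, leave when the instantaneous gain rate g'(t) equals the habitat-wide average g(t)/(T + t).
g'(t) = 0.77·148·t^-0.23. Setting 0.77·148·t^-0.23 = 148·t^0.77/(15+t) gives 0.77(15+t) = t, so 0.23·t = 0.77×15.
t* = 0.77×15/0.23 = 50.22 min.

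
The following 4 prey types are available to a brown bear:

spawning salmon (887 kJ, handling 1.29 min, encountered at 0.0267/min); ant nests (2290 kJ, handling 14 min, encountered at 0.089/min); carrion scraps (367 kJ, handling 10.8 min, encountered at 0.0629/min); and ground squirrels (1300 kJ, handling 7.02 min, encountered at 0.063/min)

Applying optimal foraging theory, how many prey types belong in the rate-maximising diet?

3

Profitabilities (E/h, kJ/min): spawning salmon 688, ground squirrels 185, ant nests 164, carrion scraps 34. Add prey in this order while the next type's profitability exceeds the intake rate on those already taken.
Rate on top 1: 22.89. ground squirrels: 185 > 22.89 → include.
Rate on top 2: 71.5. ant nests: 164 > 71.5 → include.
Rate on top 3: 113.6. carrion scraps: 34 < 113.6 → exclude; stop.
Optimal diet: spawning salmon, ground squirrels, ant nests — 3 of 4 types.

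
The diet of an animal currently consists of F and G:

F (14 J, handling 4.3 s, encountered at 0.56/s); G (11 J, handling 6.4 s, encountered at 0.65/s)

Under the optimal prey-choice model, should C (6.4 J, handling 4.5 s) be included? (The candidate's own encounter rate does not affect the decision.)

No

On F and G alone, R = ΣλE/(1+Σλh) = 14.99/7.568 = 1.981 J/s.
C: E/h = 6.4/4.5 = 1.422 J/s.
Since 1.422 < R, time spent handling C is better spent searching.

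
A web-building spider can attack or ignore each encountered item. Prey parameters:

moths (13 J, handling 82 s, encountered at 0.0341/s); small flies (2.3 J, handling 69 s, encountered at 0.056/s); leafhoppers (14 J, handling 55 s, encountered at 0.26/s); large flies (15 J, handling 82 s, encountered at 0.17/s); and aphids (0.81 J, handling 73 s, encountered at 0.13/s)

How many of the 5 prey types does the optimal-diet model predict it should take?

E/h in descending order: leafhoppers 0.255, large flies 0.183, moths 0.159, small flies 0.0333, aphids 0.0111 J/s. The optimal diet is the largest prefix of this list for which every included type satisfies E_i/h_i > R on the types above it.
Rate on top 1: 0.2379. large flies: 0.183 < 0.2379 → exclude; stop.
Optimal diet: leafhoppers — 1 of 5 types.

1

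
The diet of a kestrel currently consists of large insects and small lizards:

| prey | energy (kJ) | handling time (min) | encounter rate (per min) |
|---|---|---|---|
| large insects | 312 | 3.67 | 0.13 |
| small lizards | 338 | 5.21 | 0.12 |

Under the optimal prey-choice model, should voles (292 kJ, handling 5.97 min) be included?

Yes

On large insects and small lizards alone, R = ΣλE/(1+Σλh) = 81.12/2.102 = 38.59 kJ/min.
Profitability of voles: 292/5.97 = 48.91 kJ/min.
48.91 > 38.59, so adding voles raises the average — include it.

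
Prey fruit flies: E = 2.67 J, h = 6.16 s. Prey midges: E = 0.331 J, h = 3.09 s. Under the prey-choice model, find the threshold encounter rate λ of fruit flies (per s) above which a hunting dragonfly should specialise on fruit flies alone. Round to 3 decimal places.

0.053 per s

Drop midges once their profitability E₂/h₂ falls below the rate achievable on fruit flies alone: E₂/h₂ = λE₁/(1 + λh₁).
Solve for λ: λE₁h₂ = E₂(1 + λh₁) → λ(E₁h₂ − E₂h₁) = E₂ → λ = E₂/(E₁h₂ − E₂h₁).
λ = 0.331/(2.67×3.09 − 0.331×6.16) = 0.331/6.211 = 0.05329 per s.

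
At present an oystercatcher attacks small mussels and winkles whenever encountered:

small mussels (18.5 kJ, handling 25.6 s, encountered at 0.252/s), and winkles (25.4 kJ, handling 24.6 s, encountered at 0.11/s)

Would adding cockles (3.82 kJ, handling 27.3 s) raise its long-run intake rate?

Intake rate on the current diet: R = (0.252×18.5 + 0.11×25.4) / (1 + 0.252×25.6 + 0.11×24.6) = 7.456/10.16 = 0.7341 kJ/s.
cockles: E/h = 3.82/27.3 = 0.1399 kJ/s.
0.1399 < 0.7341, so adding cockles would lower the average — exclude it.

No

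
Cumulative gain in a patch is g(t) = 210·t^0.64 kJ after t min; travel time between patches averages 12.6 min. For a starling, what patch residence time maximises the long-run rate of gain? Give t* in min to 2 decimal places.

Maximise g(t)/(T+t): set derivative to zero → g'(t)(T+t) = g(t).
g'(t) = 0.64·210·t^-0.36. Setting 0.64·210·t^-0.36 = 210·t^0.64/(12.6+t) gives 0.64(12.6+t) = t, so 0.36·t = 0.64×12.6.
t* = 0.64×12.6/0.36 = 22.4 min.

22.40 min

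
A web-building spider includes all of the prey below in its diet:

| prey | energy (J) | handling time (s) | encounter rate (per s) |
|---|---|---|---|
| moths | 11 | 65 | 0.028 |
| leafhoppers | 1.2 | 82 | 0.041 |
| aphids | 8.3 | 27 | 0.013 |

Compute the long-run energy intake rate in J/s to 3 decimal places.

Energy encountered per unit search time: 0.028×11 + 0.041×1.2 + 0.013×8.3 = 0.4651 J/s.
Handling time per unit search time: 0.028×65 + 0.041×82 + 0.013×27 = 5.533.
Rate = 0.4651/(1 + 5.533) = 0.07119 J/s.

0.071 J/s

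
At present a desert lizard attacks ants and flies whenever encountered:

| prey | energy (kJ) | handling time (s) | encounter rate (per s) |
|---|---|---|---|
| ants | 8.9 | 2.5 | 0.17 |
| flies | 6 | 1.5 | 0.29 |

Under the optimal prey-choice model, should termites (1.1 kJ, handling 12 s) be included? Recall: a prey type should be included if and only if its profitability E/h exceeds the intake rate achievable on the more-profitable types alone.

On ants and flies alone, R = ΣλE/(1+Σλh) = 3.253/1.86 = 1.749 kJ/s.
Profitability of termites: 1.1/12 = 0.09167 kJ/s.
0.09167 < 1.749, so adding termites would lower the average — exclude it.

No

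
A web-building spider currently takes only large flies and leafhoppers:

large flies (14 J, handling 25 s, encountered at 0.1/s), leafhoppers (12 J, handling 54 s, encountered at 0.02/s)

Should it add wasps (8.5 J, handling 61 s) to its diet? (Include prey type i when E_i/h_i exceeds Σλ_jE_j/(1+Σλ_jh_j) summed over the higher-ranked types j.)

On large flies and leafhoppers alone, R = ΣλE/(1+Σλh) = 1.64/4.58 = 0.3581 J/s.
Profitability of wasps: 8.5/61 = 0.1393 J/s.
Since 0.1393 < R, time spent handling wasps is better spent searching.

No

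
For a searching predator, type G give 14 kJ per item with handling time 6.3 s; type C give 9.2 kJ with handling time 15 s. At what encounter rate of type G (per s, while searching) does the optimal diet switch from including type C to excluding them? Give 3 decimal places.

At the threshold, the rate on type G alone equals the profitability of type C: λ·14/(1 + λ·6.3) = 9.2/15 = 0.6133.
Rearranging, λ(14 − 0.6133×6.3) = 0.6133, so λ = 0.6133/10.14 = 0.06051 per s.

0.061 per s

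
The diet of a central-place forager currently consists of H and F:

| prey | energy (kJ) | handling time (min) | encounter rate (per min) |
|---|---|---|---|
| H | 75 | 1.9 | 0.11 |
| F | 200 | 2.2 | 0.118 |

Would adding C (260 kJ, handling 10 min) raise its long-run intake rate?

Yes

Current rate: (0.11×75 + 0.118×200)/(1 + 0.11×1.9 + 0.118×2.2) = 21.69 kJ/min.
C: E/h = 260/10 = 26 kJ/min.
26 > 21.69, so adding C raises the average — include it.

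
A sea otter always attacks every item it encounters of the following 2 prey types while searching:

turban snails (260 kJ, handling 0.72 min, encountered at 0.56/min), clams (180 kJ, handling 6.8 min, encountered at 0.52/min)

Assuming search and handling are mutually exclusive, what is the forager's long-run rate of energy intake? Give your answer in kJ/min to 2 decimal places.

R = Σλ_iE_i / (1 + Σλ_ih_i)
Numerator: 0.56×260 + 0.52×180 = 239.2
Denominator: 1 + 0.56×0.72 + 0.52×6.8 = 4.939
R = 239.2/4.939 = 48.43 kJ/min

48.43 kJ/min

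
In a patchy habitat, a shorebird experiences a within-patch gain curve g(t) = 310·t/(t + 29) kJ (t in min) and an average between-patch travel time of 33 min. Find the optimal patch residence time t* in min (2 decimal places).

Optimal t* satisfies g'(t*) = g(t*)/(T + t*).
g'(t) = 310·29/(t + 29)². Setting 310·29/(t+29)² = 310t/[(t+29)(33+t)] gives 29(33+t) = t(t+29), so t² = 29×33 = 957.
t* = √957 = 30.94 min.

30.94 min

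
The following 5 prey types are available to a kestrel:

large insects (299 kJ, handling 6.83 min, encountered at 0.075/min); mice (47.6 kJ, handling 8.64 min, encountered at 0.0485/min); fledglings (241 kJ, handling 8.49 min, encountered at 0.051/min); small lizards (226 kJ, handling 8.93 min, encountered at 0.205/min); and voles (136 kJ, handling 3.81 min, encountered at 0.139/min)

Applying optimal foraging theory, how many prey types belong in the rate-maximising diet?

E/h in descending order: large insects 43.8, voles 35.7, fledglings 28.4, small lizards 25.3, mice 5.51 kJ/min. The optimal diet is the largest prefix of this list for which every included type satisfies E_i/h_i > R on the types above it.
Rate on top 1: 14.83. voles: 35.7 > 14.83 → include.
Rate on top 2: 20.24. fledglings: 28.4 > 20.24 → include.
Rate on top 3: 21.67. small lizards: 25.3 > 21.67 → include.
Rate on top 4: 23.21. mice: 5.51 < 23.21 → exclude; stop.
Optimal diet: large insects, voles, fledglings, small lizards — 4 of 5 types.

4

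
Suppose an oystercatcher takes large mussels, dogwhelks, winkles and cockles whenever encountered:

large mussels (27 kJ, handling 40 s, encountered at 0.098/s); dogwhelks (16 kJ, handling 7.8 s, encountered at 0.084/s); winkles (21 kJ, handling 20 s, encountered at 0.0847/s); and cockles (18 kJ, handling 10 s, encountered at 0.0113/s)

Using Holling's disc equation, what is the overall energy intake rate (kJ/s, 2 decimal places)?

R = (0.098×27 + 0.084×16 + 0.0847×21 + 0.0113×18) / (1 + 0.098×40 + 0.084×7.8 + 0.0847×20 + 0.0113×10) = 5.972/7.382 = 0.809 kJ/s.

0.81 kJ/s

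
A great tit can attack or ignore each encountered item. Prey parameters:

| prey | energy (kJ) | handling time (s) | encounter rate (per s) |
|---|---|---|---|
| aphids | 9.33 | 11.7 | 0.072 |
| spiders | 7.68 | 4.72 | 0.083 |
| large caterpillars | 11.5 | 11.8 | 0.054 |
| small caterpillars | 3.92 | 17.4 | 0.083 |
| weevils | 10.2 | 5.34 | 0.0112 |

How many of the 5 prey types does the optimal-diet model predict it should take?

Rank by E/h (kJ/s): weevils 1.91, spiders 1.63, large caterpillars 0.975, aphids 0.797, small caterpillars 0.225. Include each in turn until the next type's E/h falls below the running intake rate.
Rate on top 1: 0.1078. spiders: 1.63 > 0.1078 → include.
Rate on top 2: 0.5178. large caterpillars: 0.975 > 0.5178 → include.
Rate on top 3: 0.6572. aphids: 0.797 > 0.6572 → include.
Rate on top 4: 0.6975. small caterpillars: 0.225 < 0.6975 → exclude; stop.
Optimal diet: weevils, spiders, large caterpillars, aphids — 4 of 5 types.

4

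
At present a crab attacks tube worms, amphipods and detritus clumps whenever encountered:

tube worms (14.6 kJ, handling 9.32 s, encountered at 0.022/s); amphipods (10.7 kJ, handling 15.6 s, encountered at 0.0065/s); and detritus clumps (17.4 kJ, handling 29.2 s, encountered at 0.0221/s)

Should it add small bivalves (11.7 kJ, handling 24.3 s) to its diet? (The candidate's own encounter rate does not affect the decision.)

Yes

On tube worms, amphipods and detritus clumps alone, R = ΣλE/(1+Σλh) = 0.7753/1.952 = 0.3972 kJ/s.
Profitability of small bivalves: 11.7/24.3 = 0.4815 kJ/s.
Since 0.4815 > R, including small bivalves increases the long-run rate.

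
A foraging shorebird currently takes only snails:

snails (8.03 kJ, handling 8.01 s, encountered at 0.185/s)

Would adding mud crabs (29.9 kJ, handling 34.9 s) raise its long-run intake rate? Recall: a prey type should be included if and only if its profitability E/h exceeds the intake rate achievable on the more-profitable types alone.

Yes

Current rate: (0.185×8.03)/(1 + 0.185×8.01) = 0.5986 kJ/s.
Profitability of mud crabs: 29.9/34.9 = 0.8567 kJ/s.
0.8567 > 0.5986, so adding mud crabs raises the average — include it.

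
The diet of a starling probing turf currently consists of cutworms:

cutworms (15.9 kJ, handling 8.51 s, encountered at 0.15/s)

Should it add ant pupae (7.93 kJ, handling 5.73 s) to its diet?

Yes

Current rate: (0.15×15.9)/(1 + 0.15×8.51) = 1.048 kJ/s.
ant pupae: E/h = 7.93/5.73 = 1.384 kJ/s.
Since 1.384 > R, including ant pupae increases the long-run rate.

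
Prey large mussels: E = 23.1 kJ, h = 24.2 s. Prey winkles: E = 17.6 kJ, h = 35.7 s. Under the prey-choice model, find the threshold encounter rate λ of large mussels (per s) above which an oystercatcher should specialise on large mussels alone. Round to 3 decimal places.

Drop winkles once their profitability E₂/h₂ falls below the rate achievable on large mussels alone: E₂/h₂ = λE₁/(1 + λh₁).
Solve for λ: λE₁h₂ = E₂(1 + λh₁) → λ(E₁h₂ − E₂h₁) = E₂ → λ = E₂/(E₁h₂ − E₂h₁).
λ = 17.6/(23.1×35.7 − 17.6×24.2) = 17.6/398.8 = 0.04414 per s.

0.044 per s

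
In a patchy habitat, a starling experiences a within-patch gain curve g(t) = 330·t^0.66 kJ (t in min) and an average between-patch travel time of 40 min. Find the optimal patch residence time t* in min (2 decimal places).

Maximise g(t)/(T+t): set derivative to zero → g'(t)(T+t) = g(t).
g'(t) = 0.66·330·t^-0.34. Setting 0.66·330·t^-0.34 = 330·t^0.66/(40+t) gives 0.66(40+t) = t, so 0.34·t = 0.66×40.
t* = 0.66×40/0.34 = 77.65 min.

77.65 min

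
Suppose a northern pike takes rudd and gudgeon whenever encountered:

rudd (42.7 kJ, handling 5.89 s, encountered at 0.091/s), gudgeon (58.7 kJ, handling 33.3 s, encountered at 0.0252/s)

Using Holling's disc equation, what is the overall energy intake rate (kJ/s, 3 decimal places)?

R = Σλ_iE_i / (1 + Σλ_ih_i)
Numerator: 0.091×42.7 + 0.0252×58.7 = 5.365
Denominator: 1 + 0.091×5.89 + 0.0252×33.3 = 2.375
R = 5.365/2.375 = 2.259 kJ/s

2.259 kJ/s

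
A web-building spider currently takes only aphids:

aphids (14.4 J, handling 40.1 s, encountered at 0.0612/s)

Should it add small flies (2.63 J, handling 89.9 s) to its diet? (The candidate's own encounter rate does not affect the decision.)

No

On aphids alone, R = ΣλE/(1+Σλh) = 0.8813/3.454 = 0.2551 J/s.
Profitability of small flies: 2.63/89.9 = 0.02925 J/s.
0.02925 < 0.2551, so adding small flies would lower the average — exclude it.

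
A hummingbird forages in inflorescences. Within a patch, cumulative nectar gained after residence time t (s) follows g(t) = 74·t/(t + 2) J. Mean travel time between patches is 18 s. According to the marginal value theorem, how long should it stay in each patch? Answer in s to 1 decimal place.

6.0 s

By the marginal value theorem, leave when the instantaneous gain rate g'(t) equals the habitat-wide average g(t)/(T + t).
g'(t) = 74·2/(t + 2)². Setting 74·2/(t+2)² = 74t/[(t+2)(18+t)] gives 2(18+t) = t(t+2), so t² = 2×18 = 36.
t* = √36 = 6 s.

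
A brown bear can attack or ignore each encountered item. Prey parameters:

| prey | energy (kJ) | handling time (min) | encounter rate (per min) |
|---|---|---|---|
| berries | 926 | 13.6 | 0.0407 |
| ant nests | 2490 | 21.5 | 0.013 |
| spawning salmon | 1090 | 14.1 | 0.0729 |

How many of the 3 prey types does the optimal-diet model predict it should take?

Profitabilities (E/h, kJ/min): ant nests 116, spawning salmon 77.3, berries 68.1. Add prey in this order while the next type's profitability exceeds the intake rate on those already taken.
Rate on top 1: 25.3. spawning salmon: 77.3 > 25.3 → include.
Rate on top 2: 48.47. berries: 68.1 > 48.47 → include.
Optimal diet: ant nests, spawning salmon, berries — 3 of 3 types.

3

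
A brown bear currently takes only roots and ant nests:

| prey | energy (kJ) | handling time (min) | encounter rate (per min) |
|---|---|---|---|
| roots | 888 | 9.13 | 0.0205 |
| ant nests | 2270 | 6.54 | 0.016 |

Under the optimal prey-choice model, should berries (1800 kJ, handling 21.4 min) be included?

Yes

Intake rate on the current diet: R = (0.0205×888 + 0.016×2270) / (1 + 0.0205×9.13 + 0.016×6.54) = 54.52/1.292 = 42.21 kJ/min.
Profitability of berries: 1800/21.4 = 84.11 kJ/min.
Since 84.11 > R, including berries increases the long-run rate.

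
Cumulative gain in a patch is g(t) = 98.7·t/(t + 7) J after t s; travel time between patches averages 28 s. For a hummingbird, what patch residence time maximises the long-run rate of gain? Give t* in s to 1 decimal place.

14.0 s

Maximise g(t)/(T+t): set derivative to zero → g'(t)(T+t) = g(t).
g'(t) = 98.7·7/(t + 7)². Setting 98.7·7/(t+7)² = 98.7t/[(t+7)(28+t)] gives 7(28+t) = t(t+7), so t² = 7×28 = 196.
t* = √196 = 14 s.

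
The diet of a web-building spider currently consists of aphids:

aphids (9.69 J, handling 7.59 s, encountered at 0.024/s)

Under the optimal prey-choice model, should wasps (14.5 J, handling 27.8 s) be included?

Current rate: (0.024×9.69)/(1 + 0.024×7.59) = 0.1967 J/s.
wasps: E/h = 14.5/27.8 = 0.5216 J/s.
0.5216 > 0.1967, so adding wasps raises the average — include it.

Yes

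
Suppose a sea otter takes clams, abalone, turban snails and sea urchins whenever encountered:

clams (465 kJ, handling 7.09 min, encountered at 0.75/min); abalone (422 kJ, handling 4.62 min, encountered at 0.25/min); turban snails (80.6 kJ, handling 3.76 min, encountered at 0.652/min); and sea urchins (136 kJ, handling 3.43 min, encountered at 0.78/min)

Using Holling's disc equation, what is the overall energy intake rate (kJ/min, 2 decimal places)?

48.64 kJ/min

R = (0.75×465 + 0.25×422 + 0.652×80.6 + 0.78×136) / (1 + 0.75×7.09 + 0.25×4.62 + 0.652×3.76 + 0.78×3.43) = 612.9/12.6 = 48.64 kJ/min.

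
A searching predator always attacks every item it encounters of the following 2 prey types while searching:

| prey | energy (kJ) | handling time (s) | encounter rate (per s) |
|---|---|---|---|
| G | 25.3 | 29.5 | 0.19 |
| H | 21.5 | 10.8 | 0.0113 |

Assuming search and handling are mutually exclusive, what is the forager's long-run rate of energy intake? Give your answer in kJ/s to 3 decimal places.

Energy encountered per unit search time: 0.19×25.3 + 0.0113×21.5 = 5.05 kJ/s.
Handling time per unit search time: 0.19×29.5 + 0.0113×10.8 = 5.727.
Rate = 5.05/(1 + 5.727) = 0.7507 kJ/s.

0.751 kJ/s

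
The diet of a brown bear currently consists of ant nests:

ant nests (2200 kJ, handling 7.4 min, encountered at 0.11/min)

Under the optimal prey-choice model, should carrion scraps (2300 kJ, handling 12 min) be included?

Current rate: (0.11×2200)/(1 + 0.11×7.4) = 133.4 kJ/min.
Profitability of carrion scraps: 2300/12 = 191.7 kJ/min.
191.7 > 133.4, so adding carrion scraps raises the average — include it.

Yes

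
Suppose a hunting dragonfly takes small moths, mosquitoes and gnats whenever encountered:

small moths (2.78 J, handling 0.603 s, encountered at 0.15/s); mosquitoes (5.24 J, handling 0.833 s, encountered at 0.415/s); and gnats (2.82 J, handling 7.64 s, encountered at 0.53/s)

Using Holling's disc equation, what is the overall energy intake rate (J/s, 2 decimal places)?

R = Σλ_iE_i / (1 + Σλ_ih_i)
Numerator: 0.15×2.78 + 0.415×5.24 + 0.53×2.82 = 4.086
Denominator: 1 + 0.15×0.603 + 0.415×0.833 + 0.53×7.64 = 5.485
R = 4.086/5.485 = 0.7449 J/s

0.74 J/s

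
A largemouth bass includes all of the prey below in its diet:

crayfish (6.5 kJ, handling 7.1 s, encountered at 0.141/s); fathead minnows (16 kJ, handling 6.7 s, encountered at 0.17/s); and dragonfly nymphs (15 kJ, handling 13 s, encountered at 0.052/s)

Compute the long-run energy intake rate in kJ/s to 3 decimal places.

1.157 kJ/s

R = Σλ_iE_i / (1 + Σλ_ih_i)
Numerator: 0.141×6.5 + 0.17×16 + 0.052×15 = 4.417
Denominator: 1 + 0.141×7.1 + 0.17×6.7 + 0.052×13 = 3.816
R = 4.417/3.816 = 1.157 kJ/s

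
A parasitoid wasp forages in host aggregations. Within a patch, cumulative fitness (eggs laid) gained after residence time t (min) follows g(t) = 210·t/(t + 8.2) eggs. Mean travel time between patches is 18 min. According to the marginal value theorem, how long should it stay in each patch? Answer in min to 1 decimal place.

12.1 min

Maximise g(t)/(T+t): set derivative to zero → g'(t)(T+t) = g(t).
g'(t) = 210·8.2/(t + 8.2)². Setting 210·8.2/(t+8.2)² = 210t/[(t+8.2)(18+t)] gives 8.2(18+t) = t(t+8.2), so t² = 8.2×18 = 147.6.
t* = √147.6 = 12.15 min.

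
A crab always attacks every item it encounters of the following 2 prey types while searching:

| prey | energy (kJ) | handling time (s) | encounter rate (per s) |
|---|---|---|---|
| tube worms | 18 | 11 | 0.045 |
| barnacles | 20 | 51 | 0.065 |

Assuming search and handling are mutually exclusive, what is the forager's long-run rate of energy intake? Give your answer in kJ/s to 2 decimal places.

Energy encountered per unit search time: 0.045×18 + 0.065×20 = 2.11 kJ/s.
Handling time per unit search time: 0.045×11 + 0.065×51 = 3.81.
Rate = 2.11/(1 + 3.81) = 0.4387 kJ/s.

0.44 kJ/s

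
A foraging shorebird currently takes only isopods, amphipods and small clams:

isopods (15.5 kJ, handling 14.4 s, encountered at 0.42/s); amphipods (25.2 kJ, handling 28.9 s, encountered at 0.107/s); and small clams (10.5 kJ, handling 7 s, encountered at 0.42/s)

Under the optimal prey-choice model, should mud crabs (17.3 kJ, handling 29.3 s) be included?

Current rate: (0.42×15.5 + 0.107×25.2 + 0.42×10.5)/(1 + 0.42×14.4 + 0.107×28.9 + 0.42×7) = 1.041 kJ/s.
Profitability of mud crabs: 17.3/29.3 = 0.5904 kJ/s.
0.5904 < 1.041, so adding mud crabs would lower the average — exclude it.

No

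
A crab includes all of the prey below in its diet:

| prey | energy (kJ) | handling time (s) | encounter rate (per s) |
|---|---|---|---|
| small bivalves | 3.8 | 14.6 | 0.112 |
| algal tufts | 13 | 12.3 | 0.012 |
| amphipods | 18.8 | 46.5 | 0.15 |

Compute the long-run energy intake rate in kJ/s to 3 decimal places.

Energy encountered per unit search time: 0.112×3.8 + 0.012×13 + 0.15×18.8 = 3.402 kJ/s.
Handling time per unit search time: 0.112×14.6 + 0.012×12.3 + 0.15×46.5 = 8.758.
Rate = 3.402/(1 + 8.758) = 0.3486 kJ/s.

0.349 kJ/s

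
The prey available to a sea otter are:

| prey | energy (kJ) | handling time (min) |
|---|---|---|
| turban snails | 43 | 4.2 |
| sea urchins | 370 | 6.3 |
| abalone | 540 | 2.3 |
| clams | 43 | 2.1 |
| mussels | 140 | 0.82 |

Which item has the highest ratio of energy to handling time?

Profitability E/h (kJ/min): turban snails = 43/4.2 = 10.2, sea urchins = 370/6.3 = 58.7, abalone = 540/2.3 = 235, clams = 43/2.1 = 20.5, mussels = 140/0.82 = 171.
Ranked: abalone > mussels > sea urchins > clams > turban snails.

abalone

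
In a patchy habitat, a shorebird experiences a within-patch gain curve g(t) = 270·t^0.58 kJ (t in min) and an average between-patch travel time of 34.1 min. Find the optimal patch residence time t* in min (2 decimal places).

Optimal t* satisfies g'(t*) = g(t*)/(T + t*).
g'(t) = 0.58·270·t^-0.42. Setting 0.58·270·t^-0.42 = 270·t^0.58/(34.1+t) gives 0.58(34.1+t) = t, so 0.42·t = 0.58×34.1.
t* = 0.58×34.1/0.42 = 47.09 min.

47.09 min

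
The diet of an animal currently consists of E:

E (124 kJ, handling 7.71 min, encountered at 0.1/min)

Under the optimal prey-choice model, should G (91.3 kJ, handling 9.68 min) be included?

On E alone, R = ΣλE/(1+Σλh) = 12.4/1.771 = 7.002 kJ/min.
G: E/h = 91.3/9.68 = 9.432 kJ/min.
9.432 > 7.002, so adding G raises the average — include it.

Yes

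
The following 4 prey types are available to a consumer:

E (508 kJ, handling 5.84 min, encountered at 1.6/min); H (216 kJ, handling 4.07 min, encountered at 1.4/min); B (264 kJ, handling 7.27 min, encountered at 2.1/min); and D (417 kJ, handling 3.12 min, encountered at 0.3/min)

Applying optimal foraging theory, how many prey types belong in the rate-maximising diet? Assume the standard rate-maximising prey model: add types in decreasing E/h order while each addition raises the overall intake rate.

2

Profitabilities (E/h, kJ/min): D 134, E 87, H 53.1, B 36.3. Add prey in this order while the next type's profitability exceeds the intake rate on those already taken.
Rate on top 1: 64.62. E: 87 > 64.62 → include.
Rate on top 2: 83.15. H: 53.1 < 83.15 → exclude; stop.
Optimal diet: D, E — 2 of 4 types.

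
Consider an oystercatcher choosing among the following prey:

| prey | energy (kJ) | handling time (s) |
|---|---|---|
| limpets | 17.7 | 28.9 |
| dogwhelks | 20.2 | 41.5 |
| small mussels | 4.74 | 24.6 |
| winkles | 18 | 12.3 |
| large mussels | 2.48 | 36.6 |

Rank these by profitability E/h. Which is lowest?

large mussels

Profitability E/h (kJ/s): limpets = 17.7/28.9 = 0.612, dogwhelks = 20.2/41.5 = 0.487, small mussels = 4.74/24.6 = 0.193, winkles = 18/12.3 = 1.46, large mussels = 2.48/36.6 = 0.0678.
Ranked: winkles > limpets > dogwhelks > small mussels > large mussels.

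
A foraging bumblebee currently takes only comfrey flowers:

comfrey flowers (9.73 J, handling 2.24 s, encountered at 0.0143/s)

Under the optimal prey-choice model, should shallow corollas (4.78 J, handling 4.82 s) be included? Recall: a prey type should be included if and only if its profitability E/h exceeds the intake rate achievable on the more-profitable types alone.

Yes

Intake rate on the current diet: R = (0.0143×9.73) / (1 + 0.0143×2.24) = 0.1391/1.032 = 0.1348 J/s.
shallow corollas: E/h = 4.78/4.82 = 0.9917 J/s.
Since 0.9917 > R, including shallow corollas increases the long-run rate.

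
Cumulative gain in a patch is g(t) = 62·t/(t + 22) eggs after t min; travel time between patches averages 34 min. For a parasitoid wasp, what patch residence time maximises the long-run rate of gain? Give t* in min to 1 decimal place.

27.3 min

By the marginal value theorem, leave when the instantaneous gain rate g'(t) equals the habitat-wide average g(t)/(T + t).
g'(t) = 62·22/(t + 22)². Setting 62·22/(t+22)² = 62t/[(t+22)(34+t)] gives 22(34+t) = t(t+22), so t² = 22×34 = 748.
t* = √748 = 27.35 min.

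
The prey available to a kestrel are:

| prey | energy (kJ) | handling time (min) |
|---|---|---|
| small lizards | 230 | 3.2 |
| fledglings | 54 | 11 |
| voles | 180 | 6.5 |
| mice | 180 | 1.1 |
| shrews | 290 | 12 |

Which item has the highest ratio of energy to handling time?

Profitability E/h (kJ/min): small lizards = 230/3.2 = 71.9, fledglings = 54/11 = 4.91, voles = 180/6.5 = 27.7, mice = 180/1.1 = 164, shrews = 290/12 = 24.2.
Ranked: mice > small lizards > voles > shrews > fledglings.

mice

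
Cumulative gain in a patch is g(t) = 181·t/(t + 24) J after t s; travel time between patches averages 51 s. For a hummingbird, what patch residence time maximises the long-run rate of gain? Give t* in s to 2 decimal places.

34.99 s

Optimal t* satisfies g'(t*) = g(t*)/(T + t*).
g'(t) = 181·24/(t + 24)². Setting 181·24/(t+24)² = 181t/[(t+24)(51+t)] gives 24(51+t) = t(t+24), so t² = 24×51 = 1224.
t* = √1224 = 34.99 s.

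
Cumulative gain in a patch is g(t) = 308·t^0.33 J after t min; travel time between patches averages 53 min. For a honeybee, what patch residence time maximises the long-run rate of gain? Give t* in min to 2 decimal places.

26.10 min

Optimal t* satisfies g'(t*) = g(t*)/(T + t*).
g'(t) = 0.33·308·t^-0.67. Setting 0.33·308·t^-0.67 = 308·t^0.33/(53+t) gives 0.33(53+t) = t, so 0.67·t = 0.33×53.
t* = 0.33×53/0.67 = 26.1 min.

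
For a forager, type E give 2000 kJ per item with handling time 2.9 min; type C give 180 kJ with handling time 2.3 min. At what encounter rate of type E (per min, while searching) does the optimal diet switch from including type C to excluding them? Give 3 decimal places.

The zero-one rule: include type C iff E₂/h₂ > λE₁/(1+λh₁). Equality gives the switch point.
λE₁h₂ = E₂ + λE₂h₁ ⇒ λ = E₂/(E₁h₂ − E₂h₁) = 180/(4600 − 522) = 0.04414 per min.

0.044 per min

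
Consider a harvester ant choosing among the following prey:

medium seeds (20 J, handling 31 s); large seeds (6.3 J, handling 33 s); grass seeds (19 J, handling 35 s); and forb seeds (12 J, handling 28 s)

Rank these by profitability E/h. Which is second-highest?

grass seeds

In descending order of E/h:
medium seeds: 20/31 = 0.645 J/s
grass seeds: 19/35 = 0.543 J/s
forb seeds: 12/28 = 0.429 J/s
large seeds: 6.3/33 = 0.191 J/s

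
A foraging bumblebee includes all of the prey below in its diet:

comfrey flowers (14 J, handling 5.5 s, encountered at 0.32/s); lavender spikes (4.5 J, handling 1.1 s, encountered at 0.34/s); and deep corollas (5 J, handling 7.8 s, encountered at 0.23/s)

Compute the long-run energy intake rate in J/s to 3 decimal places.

1.453 J/s

R = (0.32×14 + 0.34×4.5 + 0.23×5) / (1 + 0.32×5.5 + 0.34×1.1 + 0.23×7.8) = 7.16/4.928 = 1.453 J/s.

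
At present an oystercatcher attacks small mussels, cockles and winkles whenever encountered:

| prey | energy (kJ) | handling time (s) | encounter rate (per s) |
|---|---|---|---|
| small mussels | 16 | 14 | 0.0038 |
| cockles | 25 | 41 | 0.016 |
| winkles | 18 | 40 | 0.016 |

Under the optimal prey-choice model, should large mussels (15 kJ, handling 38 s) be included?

Yes

On small mussels, cockles and winkles alone, R = ΣλE/(1+Σλh) = 0.7488/2.349 = 0.3187 kJ/s.
Profitability of large mussels: 15/38 = 0.3947 kJ/s.
0.3947 > 0.3187, so adding large mussels raises the average — include it.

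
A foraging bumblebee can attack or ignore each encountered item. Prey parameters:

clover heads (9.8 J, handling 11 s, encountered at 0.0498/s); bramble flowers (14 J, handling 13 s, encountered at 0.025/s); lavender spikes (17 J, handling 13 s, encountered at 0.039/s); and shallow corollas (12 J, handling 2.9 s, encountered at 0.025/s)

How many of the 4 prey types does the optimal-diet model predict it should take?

4

E/h in descending order: shallow corollas 4.14, lavender spikes 1.31, bramble flowers 1.08, clover heads 0.891 J/s. The optimal diet is the largest prefix of this list for which every included type satisfies E_i/h_i > R on the types above it.
Rate on top 1: 0.2797. lavender spikes: 1.31 > 0.2797 → include.
Rate on top 2: 0.6097. bramble flowers: 1.08 > 0.6097 → include.
Rate on top 3: 0.6894. clover heads: 0.891 > 0.6894 → include.
Optimal diet: shallow corollas, lavender spikes, bramble flowers, clover heads — 4 of 4 types.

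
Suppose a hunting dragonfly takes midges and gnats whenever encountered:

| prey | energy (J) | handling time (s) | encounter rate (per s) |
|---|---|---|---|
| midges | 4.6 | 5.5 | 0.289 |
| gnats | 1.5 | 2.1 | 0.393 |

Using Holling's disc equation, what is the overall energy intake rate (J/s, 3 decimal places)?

0.562 J/s

R = Σλ_iE_i / (1 + Σλ_ih_i)
Numerator: 0.289×4.6 + 0.393×1.5 = 1.919
Denominator: 1 + 0.289×5.5 + 0.393×2.1 = 3.415
R = 1.919/3.415 = 0.5619 J/s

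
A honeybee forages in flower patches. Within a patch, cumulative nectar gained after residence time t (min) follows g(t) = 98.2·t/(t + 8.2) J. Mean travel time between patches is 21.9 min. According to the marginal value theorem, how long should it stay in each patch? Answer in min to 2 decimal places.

Optimal t* satisfies g'(t*) = g(t*)/(T + t*).
g'(t) = 98.2·8.2/(t + 8.2)². Setting 98.2·8.2/(t+8.2)² = 98.2t/[(t+8.2)(21.9+t)] gives 8.2(21.9+t) = t(t+8.2), so t² = 8.2×21.9 = 179.6.
t* = √179.6 = 13.4 min.

13.40 min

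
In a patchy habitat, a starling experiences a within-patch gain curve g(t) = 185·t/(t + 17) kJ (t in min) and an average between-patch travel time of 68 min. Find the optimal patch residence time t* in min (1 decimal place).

34.0 min

By the marginal value theorem, leave when the instantaneous gain rate g'(t) equals the habitat-wide average g(t)/(T + t).
g'(t) = 185·17/(t + 17)². Setting 185·17/(t+17)² = 185t/[(t+17)(68+t)] gives 17(68+t) = t(t+17), so t² = 17×68 = 1156.
t* = √1156 = 34 min.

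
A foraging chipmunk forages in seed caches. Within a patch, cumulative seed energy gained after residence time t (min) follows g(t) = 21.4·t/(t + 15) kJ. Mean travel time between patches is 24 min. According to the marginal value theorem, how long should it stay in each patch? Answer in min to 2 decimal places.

18.97 min

Optimal t* satisfies g'(t*) = g(t*)/(T + t*).
g'(t) = 21.4·15/(t + 15)². Setting 21.4·15/(t+15)² = 21.4t/[(t+15)(24+t)] gives 15(24+t) = t(t+15), so t² = 15×24 = 360.
t* = √360 = 18.97 min.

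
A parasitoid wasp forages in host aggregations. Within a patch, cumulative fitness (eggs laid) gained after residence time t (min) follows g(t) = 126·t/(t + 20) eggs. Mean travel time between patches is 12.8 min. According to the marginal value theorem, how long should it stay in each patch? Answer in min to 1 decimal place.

By the marginal value theorem, leave when the instantaneous gain rate g'(t) equals the habitat-wide average g(t)/(T + t).
g'(t) = 126·20/(t + 20)². Setting 126·20/(t+20)² = 126t/[(t+20)(12.8+t)] gives 20(12.8+t) = t(t+20), so t² = 20×12.8 = 256.
t* = √256 = 16 min.

16.0 min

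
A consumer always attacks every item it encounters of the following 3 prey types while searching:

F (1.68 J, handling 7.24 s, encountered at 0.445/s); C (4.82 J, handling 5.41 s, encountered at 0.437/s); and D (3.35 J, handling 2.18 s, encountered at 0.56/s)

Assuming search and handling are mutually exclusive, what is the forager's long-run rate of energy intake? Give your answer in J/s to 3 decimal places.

0.606 J/s

Energy encountered per unit search time: 0.445×1.68 + 0.437×4.82 + 0.56×3.35 = 4.73 J/s.
Handling time per unit search time: 0.445×7.24 + 0.437×5.41 + 0.56×2.18 = 6.807.
Rate = 4.73/(1 + 6.807) = 0.6059 J/s.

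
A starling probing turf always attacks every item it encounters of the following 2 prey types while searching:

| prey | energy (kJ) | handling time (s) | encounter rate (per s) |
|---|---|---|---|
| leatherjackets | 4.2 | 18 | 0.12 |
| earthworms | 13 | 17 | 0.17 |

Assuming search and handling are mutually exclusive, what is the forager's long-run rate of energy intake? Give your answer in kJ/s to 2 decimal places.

0.45 kJ/s

Energy encountered per unit search time: 0.12×4.2 + 0.17×13 = 2.714 kJ/s.
Handling time per unit search time: 0.12×18 + 0.17×17 = 5.05.
Rate = 2.714/(1 + 5.05) = 0.4486 kJ/s.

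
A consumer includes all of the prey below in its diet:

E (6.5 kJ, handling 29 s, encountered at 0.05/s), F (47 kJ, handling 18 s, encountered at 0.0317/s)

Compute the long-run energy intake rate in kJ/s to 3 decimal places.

0.601 kJ/s

R = (0.05×6.5 + 0.0317×47) / (1 + 0.05×29 + 0.0317×18) = 1.815/3.021 = 0.6008 kJ/s.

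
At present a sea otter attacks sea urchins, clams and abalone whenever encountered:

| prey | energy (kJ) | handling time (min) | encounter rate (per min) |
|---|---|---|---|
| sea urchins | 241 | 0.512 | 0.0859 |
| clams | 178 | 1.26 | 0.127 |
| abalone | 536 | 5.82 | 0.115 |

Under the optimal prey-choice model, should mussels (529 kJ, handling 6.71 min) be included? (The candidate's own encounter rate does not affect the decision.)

On sea urchins, clams and abalone alone, R = ΣλE/(1+Σλh) = 104.9/1.873 = 56.02 kJ/min.
mussels: E/h = 529/6.71 = 78.84 kJ/min.
78.84 > 56.02, so adding mussels raises the average — include it.

Yes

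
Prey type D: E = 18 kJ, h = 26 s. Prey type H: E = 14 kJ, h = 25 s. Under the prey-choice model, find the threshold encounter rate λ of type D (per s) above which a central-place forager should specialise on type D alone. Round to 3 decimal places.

0.163 per s

At the threshold, the rate on type D alone equals the profitability of type H: λ·18/(1 + λ·26) = 14/25 = 0.56.
Rearranging, λ(18 − 0.56×26) = 0.56, so λ = 0.56/3.44 = 0.1628 per s.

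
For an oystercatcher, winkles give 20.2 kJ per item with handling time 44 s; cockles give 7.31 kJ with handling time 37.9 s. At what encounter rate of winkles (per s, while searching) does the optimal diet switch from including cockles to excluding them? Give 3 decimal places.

0.016 per s

Drop cockles once their profitability E₂/h₂ falls below the rate achievable on winkles alone: E₂/h₂ = λE₁/(1 + λh₁).
Solve for λ: λE₁h₂ = E₂(1 + λh₁) → λ(E₁h₂ − E₂h₁) = E₂ → λ = E₂/(E₁h₂ − E₂h₁).
λ = 7.31/(20.2×37.9 − 7.31×44) = 7.31/443.9 = 0.01647 per s.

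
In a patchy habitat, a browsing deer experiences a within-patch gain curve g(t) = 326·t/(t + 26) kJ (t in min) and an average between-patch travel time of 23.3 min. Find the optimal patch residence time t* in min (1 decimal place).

24.6 min

Optimal t* satisfies g'(t*) = g(t*)/(T + t*).
g'(t) = 326·26/(t + 26)². Setting 326·26/(t+26)² = 326t/[(t+26)(23.3+t)] gives 26(23.3+t) = t(t+26), so t² = 26×23.3 = 605.8.
t* = √605.8 = 24.61 min.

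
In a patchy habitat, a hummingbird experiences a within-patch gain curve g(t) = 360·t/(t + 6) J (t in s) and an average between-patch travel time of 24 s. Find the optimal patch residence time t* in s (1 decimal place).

Maximise g(t)/(T+t): set derivative to zero → g'(t)(T+t) = g(t).
g'(t) = 360·6/(t + 6)². Setting 360·6/(t+6)² = 360t/[(t+6)(24+t)] gives 6(24+t) = t(t+6), so t² = 6×24 = 144.
t* = √144 = 12 s.

12.0 s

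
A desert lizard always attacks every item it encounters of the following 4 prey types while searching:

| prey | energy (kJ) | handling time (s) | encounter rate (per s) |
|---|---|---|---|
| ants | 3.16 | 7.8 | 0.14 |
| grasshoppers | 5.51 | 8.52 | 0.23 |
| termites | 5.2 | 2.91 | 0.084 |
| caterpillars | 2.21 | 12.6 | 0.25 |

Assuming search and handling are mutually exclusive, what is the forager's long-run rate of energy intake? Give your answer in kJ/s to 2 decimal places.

0.36 kJ/s

R = (0.14×3.16 + 0.23×5.51 + 0.084×5.2 + 0.25×2.21) / (1 + 0.14×7.8 + 0.23×8.52 + 0.084×2.91 + 0.25×12.6) = 2.699/7.446 = 0.3625 kJ/s.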